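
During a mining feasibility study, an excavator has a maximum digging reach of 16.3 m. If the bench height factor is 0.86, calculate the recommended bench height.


14.018 m

Bench height = reach * factor
= 16.3 * 0.86
= 14.018 m


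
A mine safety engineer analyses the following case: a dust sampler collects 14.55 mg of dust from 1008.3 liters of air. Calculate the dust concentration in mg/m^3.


Convert liters to m^3: 1 m^3 = 1000 L
Concentration = mass / volume * 1000
= 14.55 / 1008.3 * 1000
= 0.0144302291 * 1000
= 14.4302 mg/m^3

14.4302 mg/m^3


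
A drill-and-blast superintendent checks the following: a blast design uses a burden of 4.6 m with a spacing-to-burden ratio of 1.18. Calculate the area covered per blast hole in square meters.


24.9688 m^2

First, find the spacing:
Spacing = burden * ratio = 4.6 * 1.18
= 5.428 m
Then, calculate the area:
Area = burden * spacing = 4.6 * 5.428
= 24.9688 m^2


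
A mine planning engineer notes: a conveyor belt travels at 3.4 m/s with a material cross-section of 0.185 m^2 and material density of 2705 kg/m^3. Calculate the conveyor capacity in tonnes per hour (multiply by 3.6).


6125.202 t/h

Volumetric flow = speed * area
= 3.4 * 0.185 = 0.629 m^3/s
Mass flow = volumetric * density
= 0.629 * 2705 = 1701.445 kg/s
Convert to t/h: multiply by 3.6
Capacity = 1701.445 * 3.6
= 6125.202 t/h


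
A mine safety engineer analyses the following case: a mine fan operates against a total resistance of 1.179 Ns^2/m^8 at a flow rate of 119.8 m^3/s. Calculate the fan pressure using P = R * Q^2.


Compute Q^2:
Q^2 = 119.8^2 = 14352.04
Compute pressure:
P = R * Q^2 = 1.179 * 14352.04
= 16921.0552 Pa

16921.0552 Pa


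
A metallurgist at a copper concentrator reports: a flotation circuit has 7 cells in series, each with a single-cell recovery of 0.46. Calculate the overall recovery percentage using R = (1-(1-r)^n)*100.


98.6611%

Complement of single-cell recovery:
1 - r = 1 - 0.46 = 0.54
Raise to power n:
(1 - r)^7 = 0.54^7 = 0.0133892521
Overall recovery:
R = (1 - 0.0133892521) * 100
= 98.6611%


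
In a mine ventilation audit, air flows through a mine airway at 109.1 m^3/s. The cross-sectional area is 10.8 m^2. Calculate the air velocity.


Velocity = flow rate / cross-sectional area
= 109.1 / 10.8
= 10.1019 m/s

10.1019 m/s


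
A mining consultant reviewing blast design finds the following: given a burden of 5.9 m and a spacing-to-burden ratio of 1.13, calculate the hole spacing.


Spacing = burden * ratio
= 5.9 * 1.13
= 6.667 m

6.667 m


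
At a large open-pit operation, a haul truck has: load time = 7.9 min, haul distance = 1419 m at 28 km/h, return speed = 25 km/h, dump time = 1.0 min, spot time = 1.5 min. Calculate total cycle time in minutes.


Convert haul speed to m/min: 28 * 1000/60 = 466.6666667 m/min
Haul time = 1419 / 466.6666667 = 3.040714286 min
Convert return speed to m/min: 25 * 1000/60 = 416.6666667 m/min
Return time = 1419 / 416.6666667 = 3.4056 min
Total cycle time:
= 7.9 + 3.040714286 + 1.0 + 3.4056 + 1.5
= 16.8463 min

16.8463 min


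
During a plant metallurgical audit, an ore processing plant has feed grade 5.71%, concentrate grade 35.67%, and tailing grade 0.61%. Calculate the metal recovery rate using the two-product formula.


90.871%

Using the two-product formula:
R = 100 * c * (f - t) / (f * (c - t))
Numerator = 100 * 35.67 * (5.71 - 0.61)
= 100 * 35.67 * 5.1
= 18191.7
Denominator = 5.71 * (35.67 - 0.61)
= 5.71 * 35.06
= 200.1926
R = 18191.7 / 200.1926
= 90.871%


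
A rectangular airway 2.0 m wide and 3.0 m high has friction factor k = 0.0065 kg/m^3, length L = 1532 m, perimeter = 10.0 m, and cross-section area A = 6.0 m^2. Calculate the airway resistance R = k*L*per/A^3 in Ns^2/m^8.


0.461 Ns^2/m^8

Compute the numerator:
k * L * per = 0.0065 * 1532 * 10.0
= 99.58
Compute the denominator:
A^3 = 6.0^3 = 216
Resistance:
R = 99.58 / 216
= 0.461 Ns^2/m^8


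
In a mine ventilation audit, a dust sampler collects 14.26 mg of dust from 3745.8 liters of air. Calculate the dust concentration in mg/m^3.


3.8069 mg/m^3

Convert liters to m^3: 1 m^3 = 1000 L
Concentration = mass / volume * 1000
= 14.26 / 3745.8 * 1000
= 0.003806930429 * 1000
= 3.8069 mg/m^3


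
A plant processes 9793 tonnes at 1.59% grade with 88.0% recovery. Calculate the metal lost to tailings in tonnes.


18.685 tonnes

Total metal in feed:
= 9793 * 1.59 / 100 = 155.7087 tonnes
Metal recovered:
= 155.7087 * 88.0 / 100 = 137.023656 tonnes
Metal lost to tailings:
= 155.7087 - 137.023656
= 18.685 tonnes


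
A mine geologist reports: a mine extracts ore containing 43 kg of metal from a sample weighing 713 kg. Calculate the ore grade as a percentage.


6.0309%

Ore grade = (metal mass / ore mass) * 100
= (43 / 713) * 100
= 0.0603085554 * 100
= 6.0309%


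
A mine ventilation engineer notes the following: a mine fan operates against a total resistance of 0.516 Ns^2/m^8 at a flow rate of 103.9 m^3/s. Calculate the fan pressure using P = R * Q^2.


Compute Q^2:
Q^2 = 103.9^2 = 10795.21
Compute pressure:
P = R * Q^2 = 0.516 * 10795.21
= 5570.3284 Pa

5570.3284 Pa


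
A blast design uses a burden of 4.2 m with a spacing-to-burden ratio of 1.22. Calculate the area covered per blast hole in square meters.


21.5208 m^2

First, find the spacing:
Spacing = burden * ratio = 4.2 * 1.22
= 5.124 m
Then, calculate the area:
Area = burden * spacing = 4.2 * 5.124
= 21.5208 m^2


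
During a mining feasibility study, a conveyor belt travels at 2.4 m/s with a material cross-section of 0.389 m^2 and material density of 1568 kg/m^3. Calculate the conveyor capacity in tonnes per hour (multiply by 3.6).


5269.9853 t/h

Volumetric flow = speed * area
= 2.4 * 0.389 = 0.9336 m^3/s
Mass flow = volumetric * density
= 0.9336 * 1568 = 1463.8848 kg/s
Convert to t/h: multiply by 3.6
Capacity = 1463.8848 * 3.6
= 5269.9853 t/h


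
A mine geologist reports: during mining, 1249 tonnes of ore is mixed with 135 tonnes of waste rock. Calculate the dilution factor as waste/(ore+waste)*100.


9.7543%

Total material = ore + waste
= 1249 + 135 = 1384 tonnes
Dilution = waste / total * 100
= 135 / 1384 * 100
= 0.0975433526 * 100
= 9.7543%


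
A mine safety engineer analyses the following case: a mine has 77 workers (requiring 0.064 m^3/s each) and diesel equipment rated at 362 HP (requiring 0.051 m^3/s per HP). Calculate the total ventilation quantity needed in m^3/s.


23.39 m^3/s

Airflow for workers:
Q_people = 77 * 0.064 = 4.928 m^3/s
Airflow for diesel equipment:
Q_diesel = 362 * 0.051 = 18.462 m^3/s
Total ventilation:
Q_total = 4.928 + 18.462
= 23.39 m^3/s


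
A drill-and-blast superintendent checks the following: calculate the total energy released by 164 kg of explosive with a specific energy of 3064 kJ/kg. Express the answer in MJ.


Energy = mass * specific_energy / 1000
= 164 * 3064 / 1000
= 502496 / 1000
= 502.496 MJ

502.496 MJ


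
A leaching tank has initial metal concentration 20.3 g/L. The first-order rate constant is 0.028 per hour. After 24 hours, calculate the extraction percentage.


48.9314%

Compute the exponent:
-k * t = -0.028 * 24 = -0.672
Remaining concentration:
C = 20.3 * exp(-0.672)
= 20.3 * 0.5106861834
= 10.36692952 g/L
Extracted = 20.3 - 10.36692952 = 9.933070478 g/L
Extraction % = 9.933070478 / 20.3 * 100
= 48.9314%


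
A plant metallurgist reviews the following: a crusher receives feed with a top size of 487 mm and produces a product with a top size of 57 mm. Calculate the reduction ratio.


Reduction ratio = feed size / product size
= 487 / 57
= 8.5439

8.5439


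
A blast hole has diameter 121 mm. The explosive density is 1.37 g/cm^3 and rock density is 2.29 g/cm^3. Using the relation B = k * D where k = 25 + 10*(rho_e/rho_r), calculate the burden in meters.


First, compute k:
rho_e / rho_r = 1.37 / 2.29 = 0.5982532751
k = 25 + 10 * 0.5982532751 = 30.98253275
Then, compute burden:
B = k * D / 1000 = 30.98253275 * 121 / 1000
= 3748.886463 / 1000
= 3.7489 m

3.7489 m


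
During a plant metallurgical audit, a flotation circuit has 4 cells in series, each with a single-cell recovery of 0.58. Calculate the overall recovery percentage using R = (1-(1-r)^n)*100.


Complement of single-cell recovery:
1 - r = 1 - 0.58 = 0.42
Raise to power n:
(1 - r)^4 = 0.42^4 = 0.03111696
Overall recovery:
R = (1 - 0.03111696) * 100
= 96.8883%

96.8883%


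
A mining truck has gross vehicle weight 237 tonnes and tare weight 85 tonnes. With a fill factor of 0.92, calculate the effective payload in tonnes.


Maximum payload = gross - tare
= 237 - 85 = 152 tonnes
Effective payload = max payload * fill factor
= 152 * 0.92
= 139.84 tonnes

139.84 tonnes


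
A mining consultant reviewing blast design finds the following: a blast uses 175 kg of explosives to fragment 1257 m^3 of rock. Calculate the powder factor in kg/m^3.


Powder factor = explosive mass / rock volume
= 175 / 1257
= 0.1392 kg/m^3

0.1392 kg/m^3


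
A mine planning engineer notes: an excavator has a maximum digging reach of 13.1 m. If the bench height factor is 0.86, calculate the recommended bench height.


Bench height = reach * factor
= 13.1 * 0.86
= 11.266 m

11.266 m


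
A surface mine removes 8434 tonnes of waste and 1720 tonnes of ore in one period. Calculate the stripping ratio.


Stripping ratio = waste tonnage / ore tonnage
= 8434 / 1720
= 4.9035

4.9035


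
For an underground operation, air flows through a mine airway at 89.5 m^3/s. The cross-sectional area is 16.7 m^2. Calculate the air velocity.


5.3593 m/s

Velocity = flow rate / cross-sectional area
= 89.5 / 16.7
= 5.3593 m/s


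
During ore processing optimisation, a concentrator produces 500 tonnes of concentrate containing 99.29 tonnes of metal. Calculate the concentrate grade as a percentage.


Grade = (metal in concentrate / concentrate mass) * 100
= (99.29 / 500) * 100
= 0.19858 * 100
= 19.858%

19.858%


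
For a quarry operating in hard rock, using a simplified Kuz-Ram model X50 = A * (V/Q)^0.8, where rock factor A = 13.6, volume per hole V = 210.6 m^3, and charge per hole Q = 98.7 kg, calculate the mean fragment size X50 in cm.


Compute V/Q:
V/Q = 210.6 / 98.7 = 2.133738602
Raise to the power 0.8:
(V/Q)^0.8 = 2.133738602^0.8 = 1.833635343
Multiply by A:
X50 = 13.6 * 1.833635343
= 24.9374 cm

24.9374 cm


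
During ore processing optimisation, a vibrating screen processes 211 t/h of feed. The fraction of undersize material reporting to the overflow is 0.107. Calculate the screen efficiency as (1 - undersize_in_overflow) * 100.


89.3%

Screen efficiency = (1 - fraction of undersize in overflow) * 100
= (1 - 0.107) * 100
= 0.893 * 100
= 89.3%


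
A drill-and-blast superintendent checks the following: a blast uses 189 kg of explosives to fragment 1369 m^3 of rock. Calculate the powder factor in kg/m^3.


Powder factor = explosive mass / rock volume
= 189 / 1369
= 0.1381 kg/m^3

0.1381 kg/m^3


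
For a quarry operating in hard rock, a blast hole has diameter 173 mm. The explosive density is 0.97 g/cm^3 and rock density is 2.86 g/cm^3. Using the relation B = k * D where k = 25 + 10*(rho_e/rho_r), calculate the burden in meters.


First, compute k:
rho_e / rho_r = 0.97 / 2.86 = 0.3391608392
k = 25 + 10 * 0.3391608392 = 28.39160839
Then, compute burden:
B = k * D / 1000 = 28.39160839 * 173 / 1000
= 4911.748252 / 1000
= 4.9117 m

4.9117 m


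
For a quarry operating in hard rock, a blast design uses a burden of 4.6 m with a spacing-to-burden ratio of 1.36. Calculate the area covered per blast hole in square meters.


First, find the spacing:
Spacing = burden * ratio = 4.6 * 1.36
= 6.256 m
Then, calculate the area:
Area = burden * spacing = 4.6 * 6.256
= 28.7776 m^2

28.7776 m^2


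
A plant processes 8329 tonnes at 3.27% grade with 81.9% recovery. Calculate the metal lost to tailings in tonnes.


49.2969 tonnes

Total metal in feed:
= 8329 * 3.27 / 100 = 272.3583 tonnes
Metal recovered:
= 272.3583 * 81.9 / 100 = 223.0614477 tonnes
Metal lost to tailings:
= 272.3583 - 223.0614477
= 49.2969 tonnes


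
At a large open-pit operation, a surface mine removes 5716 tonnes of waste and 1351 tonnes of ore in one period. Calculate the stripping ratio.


Stripping ratio = waste tonnage / ore tonnage
= 5716 / 1351
= 4.2309

4.2309


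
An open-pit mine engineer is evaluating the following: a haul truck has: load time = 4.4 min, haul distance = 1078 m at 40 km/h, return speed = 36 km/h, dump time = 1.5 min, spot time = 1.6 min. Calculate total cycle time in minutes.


Convert haul speed to m/min: 40 * 1000/60 = 666.6666667 m/min
Haul time = 1078 / 666.6666667 = 1.617 min
Convert return speed to m/min: 36 * 1000/60 = 600 m/min
Return time = 1078 / 600 = 1.796666667 min
Total cycle time:
= 4.4 + 1.617 + 1.5 + 1.796666667 + 1.6
= 10.9137 min

10.9137 min


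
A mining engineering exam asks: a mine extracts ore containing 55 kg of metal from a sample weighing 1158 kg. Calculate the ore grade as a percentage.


4.7496%

Ore grade = (metal mass / ore mass) * 100
= (55 / 1158) * 100
= 0.04749568221 * 100
= 4.7496%


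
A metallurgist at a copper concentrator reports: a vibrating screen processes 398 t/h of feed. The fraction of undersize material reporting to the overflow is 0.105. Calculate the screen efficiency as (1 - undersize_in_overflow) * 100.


Screen efficiency = (1 - fraction of undersize in overflow) * 100
= (1 - 0.105) * 100
= 0.895 * 100
= 89.5%

89.5%


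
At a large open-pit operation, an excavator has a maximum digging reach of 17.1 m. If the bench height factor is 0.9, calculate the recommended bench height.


15.39 m

Bench height = reach * factor
= 17.1 * 0.9
= 15.39 m


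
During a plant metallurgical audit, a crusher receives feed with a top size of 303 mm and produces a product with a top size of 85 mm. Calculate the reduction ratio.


3.5647

Reduction ratio = feed size / product size
= 303 / 85
= 3.5647


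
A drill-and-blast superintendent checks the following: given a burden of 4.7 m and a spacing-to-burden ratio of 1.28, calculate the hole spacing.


6.016 m

Spacing = burden * ratio
= 4.7 * 1.28
= 6.016 m


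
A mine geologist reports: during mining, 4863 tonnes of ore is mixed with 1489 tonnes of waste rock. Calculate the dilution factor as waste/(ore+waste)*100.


23.4414%

Total material = ore + waste
= 4863 + 1489 = 6352 tonnes
Dilution = waste / total * 100
= 1489 / 6352 * 100
= 0.2344143577 * 100
= 23.4414%


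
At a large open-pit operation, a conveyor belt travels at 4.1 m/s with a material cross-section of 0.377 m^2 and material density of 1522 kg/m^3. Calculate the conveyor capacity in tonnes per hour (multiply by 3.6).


8469.1994 t/h

Volumetric flow = speed * area
= 4.1 * 0.377 = 1.5457 m^3/s
Mass flow = volumetric * density
= 1.5457 * 1522 = 2352.5554 kg/s
Convert to t/h: multiply by 3.6
Capacity = 2352.5554 * 3.6
= 8469.1994 t/h


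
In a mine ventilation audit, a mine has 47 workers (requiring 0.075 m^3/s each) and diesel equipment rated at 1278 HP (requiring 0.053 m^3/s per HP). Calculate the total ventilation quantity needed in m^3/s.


Airflow for workers:
Q_people = 47 * 0.075 = 3.525 m^3/s
Airflow for diesel equipment:
Q_diesel = 1278 * 0.053 = 67.734 m^3/s
Total ventilation:
Q_total = 3.525 + 67.734
= 71.259 m^3/s

71.259 m^3/s


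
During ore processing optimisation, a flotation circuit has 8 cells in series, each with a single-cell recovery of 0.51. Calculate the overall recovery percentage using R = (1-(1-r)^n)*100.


99.6677%

Complement of single-cell recovery:
1 - r = 1 - 0.51 = 0.49
Raise to power n:
(1 - r)^8 = 0.49^8 = 0.003323293057
Overall recovery:
R = (1 - 0.003323293057) * 100
= 99.6677%


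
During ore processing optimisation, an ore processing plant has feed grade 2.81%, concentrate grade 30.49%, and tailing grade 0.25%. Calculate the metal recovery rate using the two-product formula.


91.8564%

Using the two-product formula:
R = 100 * c * (f - t) / (f * (c - t))
Numerator = 100 * 30.49 * (2.81 - 0.25)
= 100 * 30.49 * 2.56
= 7805.44
Denominator = 2.81 * (30.49 - 0.25)
= 2.81 * 30.24
= 84.9744
R = 7805.44 / 84.9744
= 91.8564%


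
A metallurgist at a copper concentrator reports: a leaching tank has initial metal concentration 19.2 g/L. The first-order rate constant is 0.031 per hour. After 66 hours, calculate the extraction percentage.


Compute the exponent:
-k * t = -0.031 * 66 = -2.046
Remaining concentration:
C = 19.2 * exp(-2.046)
= 19.2 * 0.1292508745
= 2.48161679 g/L
Extracted = 19.2 - 2.48161679 = 16.71838321 g/L
Extraction % = 16.71838321 / 19.2 * 100
= 87.0749%

87.0749%


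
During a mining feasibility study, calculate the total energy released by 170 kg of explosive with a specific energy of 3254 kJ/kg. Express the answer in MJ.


Energy = mass * specific_energy / 1000
= 170 * 3254 / 1000
= 553180 / 1000
= 553.18 MJ

553.18 MJ


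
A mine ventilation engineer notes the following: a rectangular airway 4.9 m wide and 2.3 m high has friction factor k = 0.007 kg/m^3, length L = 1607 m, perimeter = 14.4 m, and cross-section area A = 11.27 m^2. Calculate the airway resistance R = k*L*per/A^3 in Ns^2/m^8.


0.1132 Ns^2/m^8

Compute the numerator:
k * L * per = 0.007 * 1607 * 14.4
= 161.9856
Compute the denominator:
A^3 = 11.27^3 = 1431.435383
Resistance:
R = 161.9856 / 1431.435383
= 0.1132 Ns^2/m^8


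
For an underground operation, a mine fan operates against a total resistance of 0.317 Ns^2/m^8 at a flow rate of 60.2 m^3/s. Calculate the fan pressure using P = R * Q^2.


1148.8207 Pa

Compute Q^2:
Q^2 = 60.2^2 = 3624.04
Compute pressure:
P = R * Q^2 = 0.317 * 3624.04
= 1148.8207 Pa


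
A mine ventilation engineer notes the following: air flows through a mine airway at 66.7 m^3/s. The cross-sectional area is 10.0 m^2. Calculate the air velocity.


Velocity = flow rate / cross-sectional area
= 66.7 / 10.0
= 6.67 m/s

6.67 m/s


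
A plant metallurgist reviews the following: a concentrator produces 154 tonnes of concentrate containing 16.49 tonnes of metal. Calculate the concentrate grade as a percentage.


10.7078%

Grade = (metal in concentrate / concentrate mass) * 100
= (16.49 / 154) * 100
= 0.1070779221 * 100
= 10.7078%


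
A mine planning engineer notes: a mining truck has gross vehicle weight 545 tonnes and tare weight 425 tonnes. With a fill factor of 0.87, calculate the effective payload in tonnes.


104.4 tonnes

Maximum payload = gross - tare
= 545 - 425 = 120 tonnes
Effective payload = max payload * fill factor
= 120 * 0.87
= 104.4 tonnes


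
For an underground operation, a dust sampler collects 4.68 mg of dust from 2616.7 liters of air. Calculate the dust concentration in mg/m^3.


1.7885 mg/m^3

Convert liters to m^3: 1 m^3 = 1000 L
Concentration = mass / volume * 1000
= 4.68 / 2616.7 * 1000
= 0.001788512248 * 1000
= 1.7885 mg/m^3


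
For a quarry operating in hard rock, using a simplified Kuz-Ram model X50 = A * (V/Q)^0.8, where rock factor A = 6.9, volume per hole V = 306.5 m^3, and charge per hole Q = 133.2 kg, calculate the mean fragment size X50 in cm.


13.4397 cm

Compute V/Q:
V/Q = 306.5 / 133.2 = 2.301051051
Raise to the power 0.8:
(V/Q)^0.8 = 2.301051051^0.8 = 1.947784938
Multiply by A:
X50 = 6.9 * 1.947784938
= 13.4397 cm


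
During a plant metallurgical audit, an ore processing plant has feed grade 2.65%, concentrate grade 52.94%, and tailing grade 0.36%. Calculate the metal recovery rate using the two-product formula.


87.0068%

Using the two-product formula:
R = 100 * c * (f - t) / (f * (c - t))
Numerator = 100 * 52.94 * (2.65 - 0.36)
= 100 * 52.94 * 2.29
= 12123.26
Denominator = 2.65 * (52.94 - 0.36)
= 2.65 * 52.58
= 139.337
R = 12123.26 / 139.337
= 87.0068%


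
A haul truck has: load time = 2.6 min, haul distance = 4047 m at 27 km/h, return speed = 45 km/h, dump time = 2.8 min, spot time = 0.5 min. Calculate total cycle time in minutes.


Convert haul speed to m/min: 27 * 1000/60 = 450 m/min
Haul time = 4047 / 450 = 8.993333333 min
Convert return speed to m/min: 45 * 1000/60 = 750 m/min
Return time = 4047 / 750 = 5.396 min
Total cycle time:
= 2.6 + 8.993333333 + 2.8 + 5.396 + 0.5
= 20.2893 min

20.2893 min


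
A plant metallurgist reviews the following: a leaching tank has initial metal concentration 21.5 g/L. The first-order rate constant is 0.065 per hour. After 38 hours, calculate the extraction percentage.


Compute the exponent:
-k * t = -0.065 * 38 = -2.47
Remaining concentration:
C = 21.5 * exp(-2.47)
= 21.5 * 0.084584859
= 1.818574469 g/L
Extracted = 21.5 - 1.818574469 = 19.68142553 g/L
Extraction % = 19.68142553 / 21.5 * 100
= 91.5415%

91.5415%


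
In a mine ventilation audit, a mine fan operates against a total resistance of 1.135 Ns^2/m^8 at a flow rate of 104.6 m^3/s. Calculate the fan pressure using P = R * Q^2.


12418.2166 Pa

Compute Q^2:
Q^2 = 104.6^2 = 10941.16
Compute pressure:
P = R * Q^2 = 1.135 * 10941.16
= 12418.2166 Pa


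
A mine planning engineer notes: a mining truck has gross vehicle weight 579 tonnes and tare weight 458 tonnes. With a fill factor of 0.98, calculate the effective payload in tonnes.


118.58 tonnes

Maximum payload = gross - tare
= 579 - 458 = 121 tonnes
Effective payload = max payload * fill factor
= 121 * 0.98
= 118.58 tonnes


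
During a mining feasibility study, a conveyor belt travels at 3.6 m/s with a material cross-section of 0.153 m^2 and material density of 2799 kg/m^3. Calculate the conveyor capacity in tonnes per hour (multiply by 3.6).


5550.0811 t/h

Volumetric flow = speed * area
= 3.6 * 0.153 = 0.5508 m^3/s
Mass flow = volumetric * density
= 0.5508 * 2799 = 1541.6892 kg/s
Convert to t/h: multiply by 3.6
Capacity = 1541.6892 * 3.6
= 5550.0811 t/h


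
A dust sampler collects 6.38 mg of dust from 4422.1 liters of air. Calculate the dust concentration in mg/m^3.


Convert liters to m^3: 1 m^3 = 1000 L
Concentration = mass / volume * 1000
= 6.38 / 4422.1 * 1000
= 0.001442753443 * 1000
= 1.4428 mg/m^3

1.4428 mg/m^3


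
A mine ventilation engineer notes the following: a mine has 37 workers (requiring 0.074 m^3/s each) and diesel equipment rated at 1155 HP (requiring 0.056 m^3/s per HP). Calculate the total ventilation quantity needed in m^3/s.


Airflow for workers:
Q_people = 37 * 0.074 = 2.738 m^3/s
Airflow for diesel equipment:
Q_diesel = 1155 * 0.056 = 64.68 m^3/s
Total ventilation:
Q_total = 2.738 + 64.68
= 67.418 m^3/s

67.418 m^3/s


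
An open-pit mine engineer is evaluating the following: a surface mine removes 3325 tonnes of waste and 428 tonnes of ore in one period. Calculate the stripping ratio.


Stripping ratio = waste tonnage / ore tonnage
= 3325 / 428
= 7.7687

7.7687


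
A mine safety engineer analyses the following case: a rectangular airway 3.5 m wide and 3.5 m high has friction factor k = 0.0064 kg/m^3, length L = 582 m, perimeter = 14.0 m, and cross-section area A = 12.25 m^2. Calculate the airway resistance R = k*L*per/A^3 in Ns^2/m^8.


0.0284 Ns^2/m^8

Compute the numerator:
k * L * per = 0.0064 * 582 * 14.0
= 52.1472
Compute the denominator:
A^3 = 12.25^3 = 1838.265625
Resistance:
R = 52.1472 / 1838.265625
= 0.0284 Ns^2/m^8


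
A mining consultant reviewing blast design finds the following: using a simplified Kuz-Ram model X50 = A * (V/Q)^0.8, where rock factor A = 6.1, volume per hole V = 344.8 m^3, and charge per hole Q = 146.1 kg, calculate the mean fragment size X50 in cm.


Compute V/Q:
V/Q = 344.8 / 146.1 = 2.360027379
Raise to the power 0.8:
(V/Q)^0.8 = 2.360027379^0.8 = 1.987621258
Multiply by A:
X50 = 6.1 * 1.987621258
= 12.1245 cm

12.1245 cm


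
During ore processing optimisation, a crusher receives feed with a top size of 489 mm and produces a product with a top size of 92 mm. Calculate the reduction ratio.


5.3152

Reduction ratio = feed size / product size
= 489 / 92
= 5.3152


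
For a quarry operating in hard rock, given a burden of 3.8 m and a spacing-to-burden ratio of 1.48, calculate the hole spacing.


5.624 m

Spacing = burden * ratio
= 3.8 * 1.48
= 5.624 m


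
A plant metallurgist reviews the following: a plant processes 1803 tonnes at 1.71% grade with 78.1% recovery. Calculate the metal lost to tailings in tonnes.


Total metal in feed:
= 1803 * 1.71 / 100 = 30.8313 tonnes
Metal recovered:
= 30.8313 * 78.1 / 100 = 24.0792453 tonnes
Metal lost to tailings:
= 30.8313 - 24.0792453
= 6.7521 tonnes

6.7521 tonnes


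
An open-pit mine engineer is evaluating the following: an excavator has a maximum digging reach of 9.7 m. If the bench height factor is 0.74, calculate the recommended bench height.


Bench height = reach * factor
= 9.7 * 0.74
= 7.178 m

7.178 m


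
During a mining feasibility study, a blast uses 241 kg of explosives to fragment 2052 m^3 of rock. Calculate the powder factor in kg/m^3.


Powder factor = explosive mass / rock volume
= 241 / 2052
= 0.1174 kg/m^3

0.1174 kg/m^3


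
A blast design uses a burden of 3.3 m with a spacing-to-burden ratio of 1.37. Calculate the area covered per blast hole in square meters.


14.9193 m^2

First, find the spacing:
Spacing = burden * ratio = 3.3 * 1.37
= 4.521 m
Then, calculate the area:
Area = burden * spacing = 3.3 * 4.521
= 14.9193 m^2


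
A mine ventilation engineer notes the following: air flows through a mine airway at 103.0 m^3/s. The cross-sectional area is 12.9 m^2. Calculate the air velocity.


Velocity = flow rate / cross-sectional area
= 103.0 / 12.9
= 7.9845 m/s

7.9845 m/s


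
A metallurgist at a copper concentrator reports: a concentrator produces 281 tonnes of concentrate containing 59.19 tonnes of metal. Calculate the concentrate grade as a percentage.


Grade = (metal in concentrate / concentrate mass) * 100
= (59.19 / 281) * 100
= 0.2106405694 * 100
= 21.0641%

21.0641%


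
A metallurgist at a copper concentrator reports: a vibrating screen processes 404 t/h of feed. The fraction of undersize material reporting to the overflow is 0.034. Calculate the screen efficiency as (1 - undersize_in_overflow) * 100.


96.6%

Screen efficiency = (1 - fraction of undersize in overflow) * 100
= (1 - 0.034) * 100
= 0.966 * 100
= 96.6%


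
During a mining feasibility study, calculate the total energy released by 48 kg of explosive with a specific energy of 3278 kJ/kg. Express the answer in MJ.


Energy = mass * specific_energy / 1000
= 48 * 3278 / 1000
= 157344 / 1000
= 157.344 MJ

157.344 MJ


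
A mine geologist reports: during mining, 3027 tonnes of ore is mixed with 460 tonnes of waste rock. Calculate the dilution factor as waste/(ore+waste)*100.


13.1919%

Total material = ore + waste
= 3027 + 460 = 3487 tonnes
Dilution = waste / total * 100
= 460 / 3487 * 100
= 0.1319185546 * 100
= 13.1919%


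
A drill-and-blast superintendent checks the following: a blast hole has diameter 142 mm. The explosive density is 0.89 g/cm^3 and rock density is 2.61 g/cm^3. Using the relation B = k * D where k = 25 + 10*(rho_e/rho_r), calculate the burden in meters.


First, compute k:
rho_e / rho_r = 0.89 / 2.61 = 0.3409961686
k = 25 + 10 * 0.3409961686 = 28.40996169
Then, compute burden:
B = k * D / 1000 = 28.40996169 * 142 / 1000
= 4034.214559 / 1000
= 4.0342 m

4.0342 m


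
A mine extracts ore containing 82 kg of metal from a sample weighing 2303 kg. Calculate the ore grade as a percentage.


3.5606%

Ore grade = (metal mass / ore mass) * 100
= (82 / 2303) * 100
= 0.03560573165 * 100
= 3.5606%


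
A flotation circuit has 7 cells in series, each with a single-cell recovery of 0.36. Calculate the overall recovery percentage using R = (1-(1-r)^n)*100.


95.602%

Complement of single-cell recovery:
1 - r = 1 - 0.36 = 0.64
Raise to power n:
(1 - r)^7 = 0.64^7 = 0.04398046511
Overall recovery:
R = (1 - 0.04398046511) * 100
= 95.602%


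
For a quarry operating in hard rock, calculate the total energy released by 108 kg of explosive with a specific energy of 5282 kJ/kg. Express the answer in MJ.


Energy = mass * specific_energy / 1000
= 108 * 5282 / 1000
= 570456 / 1000
= 570.456 MJ

570.456 MJ


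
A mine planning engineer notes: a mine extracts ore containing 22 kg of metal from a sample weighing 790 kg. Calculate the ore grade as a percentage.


Ore grade = (metal mass / ore mass) * 100
= (22 / 790) * 100
= 0.02784810127 * 100
= 2.7848%

2.7848%


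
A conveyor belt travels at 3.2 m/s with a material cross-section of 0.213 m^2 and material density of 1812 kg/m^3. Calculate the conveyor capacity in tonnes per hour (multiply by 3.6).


Volumetric flow = speed * area
= 3.2 * 0.213 = 0.6816 m^3/s
Mass flow = volumetric * density
= 0.6816 * 1812 = 1235.0592 kg/s
Convert to t/h: multiply by 3.6
Capacity = 1235.0592 * 3.6
= 4446.2131 t/h

4446.2131 t/h


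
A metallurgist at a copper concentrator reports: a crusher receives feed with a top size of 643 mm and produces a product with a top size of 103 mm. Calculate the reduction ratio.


Reduction ratio = feed size / product size
= 643 / 103
= 6.2427

6.2427


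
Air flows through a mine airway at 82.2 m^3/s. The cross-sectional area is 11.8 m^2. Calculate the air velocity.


Velocity = flow rate / cross-sectional area
= 82.2 / 11.8
= 6.9661 m/s

6.9661 m/s


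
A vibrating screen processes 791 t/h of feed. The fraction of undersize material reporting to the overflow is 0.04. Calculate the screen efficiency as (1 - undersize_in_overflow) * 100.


Screen efficiency = (1 - fraction of undersize in overflow) * 100
= (1 - 0.04) * 100
= 0.96 * 100
= 96.0%

96.0%


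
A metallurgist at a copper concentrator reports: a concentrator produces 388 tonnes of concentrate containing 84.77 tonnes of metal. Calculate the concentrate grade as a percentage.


Grade = (metal in concentrate / concentrate mass) * 100
= (84.77 / 388) * 100
= 0.2184793814 * 100
= 21.8479%

21.8479%


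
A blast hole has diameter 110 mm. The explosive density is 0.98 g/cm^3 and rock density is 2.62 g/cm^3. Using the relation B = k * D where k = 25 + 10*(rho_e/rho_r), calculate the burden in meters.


First, compute k:
rho_e / rho_r = 0.98 / 2.62 = 0.3740458015
k = 25 + 10 * 0.3740458015 = 28.74045802
Then, compute burden:
B = k * D / 1000 = 28.74045802 * 110 / 1000
= 3161.450382 / 1000
= 3.1615 m

3.1615 m


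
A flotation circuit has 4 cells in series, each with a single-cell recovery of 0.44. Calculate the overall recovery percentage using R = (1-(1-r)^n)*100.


90.1655%

Complement of single-cell recovery:
1 - r = 1 - 0.44 = 0.56
Raise to power n:
(1 - r)^4 = 0.56^4 = 0.09834496
Overall recovery:
R = (1 - 0.09834496) * 100
= 90.1655%


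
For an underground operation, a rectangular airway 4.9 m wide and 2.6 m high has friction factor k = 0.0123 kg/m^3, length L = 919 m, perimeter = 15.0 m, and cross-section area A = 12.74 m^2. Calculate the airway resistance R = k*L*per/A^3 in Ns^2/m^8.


0.082 Ns^2/m^8

Compute the numerator:
k * L * per = 0.0123 * 919 * 15.0
= 169.5555
Compute the denominator:
A^3 = 12.74^3 = 2067.798824
Resistance:
R = 169.5555 / 2067.798824
= 0.082 Ns^2/m^8


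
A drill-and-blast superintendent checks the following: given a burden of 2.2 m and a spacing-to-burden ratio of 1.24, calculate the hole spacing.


2.728 m

Spacing = burden * ratio
= 2.2 * 1.24
= 2.728 m


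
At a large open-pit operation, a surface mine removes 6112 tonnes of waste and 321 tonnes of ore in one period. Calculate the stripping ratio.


Stripping ratio = waste tonnage / ore tonnage
= 6112 / 321
= 19.0405

19.0405


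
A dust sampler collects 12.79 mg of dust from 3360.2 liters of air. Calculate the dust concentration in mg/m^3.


3.8063 mg/m^3

Convert liters to m^3: 1 m^3 = 1000 L
Concentration = mass / volume * 1000
= 12.79 / 3360.2 * 1000
= 0.003806321052 * 1000
= 3.8063 mg/m^3


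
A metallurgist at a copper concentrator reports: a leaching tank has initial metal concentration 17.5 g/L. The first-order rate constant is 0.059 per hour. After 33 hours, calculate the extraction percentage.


Compute the exponent:
-k * t = -0.059 * 33 = -1.947
Remaining concentration:
C = 17.5 * exp(-1.947)
= 17.5 * 0.1427015347
= 2.497276857 g/L
Extracted = 17.5 - 2.497276857 = 15.00272314 g/L
Extraction % = 15.00272314 / 17.5 * 100
= 85.7298%

85.7298%


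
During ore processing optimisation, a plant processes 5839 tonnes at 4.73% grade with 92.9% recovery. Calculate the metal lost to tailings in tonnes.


19.6091 tonnes

Total metal in feed:
= 5839 * 4.73 / 100 = 276.1847 tonnes
Metal recovered:
= 276.1847 * 92.9 / 100 = 256.5755863 tonnes
Metal lost to tailings:
= 276.1847 - 256.5755863
= 19.6091 tonnes


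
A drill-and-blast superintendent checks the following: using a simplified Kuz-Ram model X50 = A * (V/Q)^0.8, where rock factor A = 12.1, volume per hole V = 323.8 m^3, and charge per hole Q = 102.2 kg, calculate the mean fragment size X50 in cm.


30.4401 cm

Compute V/Q:
V/Q = 323.8 / 102.2 = 3.168297456
Raise to the power 0.8:
(V/Q)^0.8 = 3.168297456^0.8 = 2.515711059
Multiply by A:
X50 = 12.1 * 2.515711059
= 30.4401 cm


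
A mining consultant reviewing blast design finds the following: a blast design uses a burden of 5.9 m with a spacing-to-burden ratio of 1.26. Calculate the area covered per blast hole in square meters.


First, find the spacing:
Spacing = burden * ratio = 5.9 * 1.26
= 7.434 m
Then, calculate the area:
Area = burden * spacing = 5.9 * 7.434
= 43.8606 m^2

43.8606 m^2


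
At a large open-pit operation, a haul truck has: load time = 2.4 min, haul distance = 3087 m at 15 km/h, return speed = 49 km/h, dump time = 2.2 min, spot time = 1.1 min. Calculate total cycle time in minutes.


Convert haul speed to m/min: 15 * 1000/60 = 250 m/min
Haul time = 3087 / 250 = 12.348 min
Convert return speed to m/min: 49 * 1000/60 = 816.6666667 m/min
Return time = 3087 / 816.6666667 = 3.78 min
Total cycle time:
= 2.4 + 12.348 + 2.2 + 3.78 + 1.1
= 21.828 min

21.828 min


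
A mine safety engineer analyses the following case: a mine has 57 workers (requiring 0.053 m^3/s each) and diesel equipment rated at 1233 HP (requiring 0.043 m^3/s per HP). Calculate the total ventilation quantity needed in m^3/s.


Airflow for workers:
Q_people = 57 * 0.053 = 3.021 m^3/s
Airflow for diesel equipment:
Q_diesel = 1233 * 0.043 = 53.019 m^3/s
Total ventilation:
Q_total = 3.021 + 53.019
= 56.04 m^3/s

56.04 m^3/s


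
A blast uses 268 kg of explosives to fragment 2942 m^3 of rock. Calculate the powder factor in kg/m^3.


0.0911 kg/m^3

Powder factor = explosive mass / rock volume
= 268 / 2942
= 0.0911 kg/m^3


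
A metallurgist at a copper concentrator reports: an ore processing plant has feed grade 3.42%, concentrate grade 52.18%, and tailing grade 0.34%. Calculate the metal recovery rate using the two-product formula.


Using the two-product formula:
R = 100 * c * (f - t) / (f * (c - t))
Numerator = 100 * 52.18 * (3.42 - 0.34)
= 100 * 52.18 * 3.08
= 16071.44
Denominator = 3.42 * (52.18 - 0.34)
= 3.42 * 51.84
= 177.2928
R = 16071.44 / 177.2928
= 90.6491%

90.6491%


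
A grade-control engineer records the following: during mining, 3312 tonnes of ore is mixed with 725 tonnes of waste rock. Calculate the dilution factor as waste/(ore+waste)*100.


Total material = ore + waste
= 3312 + 725 = 4037 tonnes
Dilution = waste / total * 100
= 725 / 4037 * 100
= 0.1795888036 * 100
= 17.9589%

17.9589%


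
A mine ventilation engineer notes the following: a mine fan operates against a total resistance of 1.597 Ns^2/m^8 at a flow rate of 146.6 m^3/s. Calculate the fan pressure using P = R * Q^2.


34322.0213 Pa

Compute Q^2:
Q^2 = 146.6^2 = 21491.56
Compute pressure:
P = R * Q^2 = 1.597 * 21491.56
= 34322.0213 Pa


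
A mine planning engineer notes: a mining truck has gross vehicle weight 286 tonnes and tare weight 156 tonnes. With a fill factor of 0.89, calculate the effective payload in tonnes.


115.7 tonnes

Maximum payload = gross - tare
= 286 - 156 = 130 tonnes
Effective payload = max payload * fill factor
= 130 * 0.89
= 115.7 tonnes


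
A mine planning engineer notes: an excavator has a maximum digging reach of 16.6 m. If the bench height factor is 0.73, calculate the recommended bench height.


12.118 m

Bench height = reach * factor
= 16.6 * 0.73
= 12.118 m


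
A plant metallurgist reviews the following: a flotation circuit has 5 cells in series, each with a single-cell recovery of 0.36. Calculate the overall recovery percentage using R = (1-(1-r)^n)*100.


89.2626%

Complement of single-cell recovery:
1 - r = 1 - 0.36 = 0.64
Raise to power n:
(1 - r)^5 = 0.64^5 = 0.1073741824
Overall recovery:
R = (1 - 0.1073741824) * 100
= 89.2626%


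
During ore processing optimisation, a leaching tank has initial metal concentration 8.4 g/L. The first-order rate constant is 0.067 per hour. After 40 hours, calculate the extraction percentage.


Compute the exponent:
-k * t = -0.067 * 40 = -2.68
Remaining concentration:
C = 8.4 * exp(-2.68)
= 8.4 * 0.06856315415
= 0.5759304949 g/L
Extracted = 8.4 - 0.5759304949 = 7.824069505 g/L
Extraction % = 7.824069505 / 8.4 * 100
= 93.1437%

93.1437%


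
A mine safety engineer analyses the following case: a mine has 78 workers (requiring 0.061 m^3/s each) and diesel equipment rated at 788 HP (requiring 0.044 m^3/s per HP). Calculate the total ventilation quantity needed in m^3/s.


Airflow for workers:
Q_people = 78 * 0.061 = 4.758 m^3/s
Airflow for diesel equipment:
Q_diesel = 788 * 0.044 = 34.672 m^3/s
Total ventilation:
Q_total = 4.758 + 34.672
= 39.43 m^3/s

39.43 m^3/s


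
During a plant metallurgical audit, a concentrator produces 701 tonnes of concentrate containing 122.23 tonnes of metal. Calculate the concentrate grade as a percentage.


17.4365%

Grade = (metal in concentrate / concentrate mass) * 100
= (122.23 / 701) * 100
= 0.1743651926 * 100
= 17.4365%


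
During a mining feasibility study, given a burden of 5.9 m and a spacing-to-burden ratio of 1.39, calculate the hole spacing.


Spacing = burden * ratio
= 5.9 * 1.39
= 8.201 m

8.201 m


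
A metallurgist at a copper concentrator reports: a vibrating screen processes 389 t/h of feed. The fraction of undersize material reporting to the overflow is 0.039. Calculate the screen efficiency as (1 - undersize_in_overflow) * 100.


96.1%

Screen efficiency = (1 - fraction of undersize in overflow) * 100
= (1 - 0.039) * 100
= 0.961 * 100
= 96.1%


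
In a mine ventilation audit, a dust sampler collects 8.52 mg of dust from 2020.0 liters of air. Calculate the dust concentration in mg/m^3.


Convert liters to m^3: 1 m^3 = 1000 L
Concentration = mass / volume * 1000
= 8.52 / 2020.0 * 1000
= 0.004217821782 * 1000
= 4.2178 mg/m^3

4.2178 mg/m^3


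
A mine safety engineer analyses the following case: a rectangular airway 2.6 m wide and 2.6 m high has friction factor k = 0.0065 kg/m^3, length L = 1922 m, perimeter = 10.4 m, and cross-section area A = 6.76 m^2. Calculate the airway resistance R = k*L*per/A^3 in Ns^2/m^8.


0.4206 Ns^2/m^8

Compute the numerator:
k * L * per = 0.0065 * 1922 * 10.4
= 129.9272
Compute the denominator:
A^3 = 6.76^3 = 308.915776
Resistance:
R = 129.9272 / 308.915776
= 0.4206 Ns^2/m^8


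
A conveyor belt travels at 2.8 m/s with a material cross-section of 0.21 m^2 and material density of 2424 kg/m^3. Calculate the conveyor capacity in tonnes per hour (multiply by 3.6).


Volumetric flow = speed * area
= 2.8 * 0.21 = 0.588 m^3/s
Mass flow = volumetric * density
= 0.588 * 2424 = 1425.312 kg/s
Convert to t/h: multiply by 3.6
Capacity = 1425.312 * 3.6
= 5131.1232 t/h

5131.1232 t/h


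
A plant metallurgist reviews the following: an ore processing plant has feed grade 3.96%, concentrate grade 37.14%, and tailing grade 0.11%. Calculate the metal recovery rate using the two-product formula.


97.511%

Using the two-product formula:
R = 100 * c * (f - t) / (f * (c - t))
Numerator = 100 * 37.14 * (3.96 - 0.11)
= 100 * 37.14 * 3.85
= 14298.9
Denominator = 3.96 * (37.14 - 0.11)
= 3.96 * 37.03
= 146.6388
R = 14298.9 / 146.6388
= 97.511%
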